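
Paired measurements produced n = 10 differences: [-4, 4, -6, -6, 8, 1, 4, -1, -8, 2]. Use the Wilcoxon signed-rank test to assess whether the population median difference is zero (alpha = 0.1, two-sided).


Step 1: Drop any zero differences (none here) and take |d_i|.
|d| = [4, 4, 6, 6, 8, 1, 4, 1, 8, 2]
Step 2: Midrank |d_i| (ties get averaged ranks).
ranks: |4|->5, |4|->5, |6|->7.5, |6|->7.5, |8|->9.5, |1|->1.5, |4|->5, |1|->1.5, |8|->9.5, |2|->3
Step 3: Attach original signs; sum ranks with positive sign and with negative sign.
W+ = 5 + 9.5 + 1.5 + 5 + 3 = 24
W- = 5 + 7.5 + 7.5 + 1.5 + 9.5 = 31
(Check: W+ + W- = 55 should equal n(n+1)/2 = 55.)
Step 4: Test statistic W = min(W+, W-) = 24.
Step 5: Ties in |d|, so use the tie-corrected normal approximation.
        E[W] = n(n+1)/4 = 10*11/4 = 27.5.
        Tie groups: |d|=1 (t=2), |d|=4 (t=3), |d|=6 (t=2), |d|=8 (t=2); sum(t^3 - t) = 42.
        Var[W] = n(n+1)(2n+1)/24 - sum(t^3-t)/48 = 2310/24 - 42/48 = 95.375.
        z = (W - E[W]) / sqrt(Var[W]) = (24 - 27.5) / 9.7660 = -0.3584.
        Two-sided p = 2*Phi(z) = 0.720055.
Step 6: alpha = 0.1. fail to reject H0.

W+ = 24, W- = 31, W = min = 24, p = 0.720055, fail to reject H0.


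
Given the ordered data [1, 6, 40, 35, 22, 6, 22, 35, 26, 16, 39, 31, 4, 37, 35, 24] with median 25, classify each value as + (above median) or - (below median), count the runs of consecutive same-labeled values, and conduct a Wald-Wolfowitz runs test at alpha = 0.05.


Step 1: Compute median = 25; label A = above, B = below.
Labels in order: BBAABBBAABAABAAB  (n_A = 8, n_B = 8)
Step 2: Count runs R = 9.
Step 3: Under H0 (random ordering), E[R] = 2*n_A*n_B/(n_A+n_B) + 1 = 2*8*8/16 + 1 = 9.0000.
        Var[R] = 2*n_A*n_B*(2*n_A*n_B - n_A - n_B) / ((n_A+n_B)^2 * (n_A+n_B-1)) = 14336/3840 = 3.7333.
        SD[R] = 1.9322.
Step 4: R = E[R], so z = 0 with no continuity correction.
Step 5: Two-sided p-value via normal approximation = 2*(1 - Phi(|z|)) = 1.000000.
Step 6: alpha = 0.05. fail to reject H0.

R = 9, z = 0.0000, p = 1.000000, fail to reject H0.


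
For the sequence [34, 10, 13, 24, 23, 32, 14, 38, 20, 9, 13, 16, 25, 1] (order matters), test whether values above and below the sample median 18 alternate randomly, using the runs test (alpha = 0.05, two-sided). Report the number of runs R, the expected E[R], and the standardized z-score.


Step 1: Compute median = 18; label A = above, B = below.
Labels in order: ABBAAABAABBBAB  (n_A = 7, n_B = 7)
Step 2: Count runs R = 8.
Step 3: Under H0 (random ordering), E[R] = 2*n_A*n_B/(n_A+n_B) + 1 = 2*7*7/14 + 1 = 8.0000.
        Var[R] = 2*n_A*n_B*(2*n_A*n_B - n_A - n_B) / ((n_A+n_B)^2 * (n_A+n_B-1)) = 8232/2548 = 3.2308.
        SD[R] = 1.7974.
Step 4: R = E[R], so z = 0 with no continuity correction.
Step 5: Two-sided p-value via normal approximation = 2*(1 - Phi(|z|)) = 1.000000.
Step 6: alpha = 0.05. fail to reject H0.

R = 8, z = 0.0000, p = 1.000000, fail to reject H0.


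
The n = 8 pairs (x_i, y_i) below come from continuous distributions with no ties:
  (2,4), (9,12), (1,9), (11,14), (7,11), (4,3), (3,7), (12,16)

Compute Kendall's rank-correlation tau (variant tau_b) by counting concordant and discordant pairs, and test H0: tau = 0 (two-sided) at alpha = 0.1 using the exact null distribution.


Step 1: Enumerate the 28 unordered pairs (i,j) with i<j and classify each by sign(x_j-x_i) * sign(y_j-y_i).
  (1,2):dx=+7,dy=+8->C; (1,3):dx=-1,dy=+5->D; (1,4):dx=+9,dy=+10->C; (1,5):dx=+5,dy=+7->C
  (1,6):dx=+2,dy=-1->D; (1,7):dx=+1,dy=+3->C; (1,8):dx=+10,dy=+12->C; (2,3):dx=-8,dy=-3->C
  (2,4):dx=+2,dy=+2->C; (2,5):dx=-2,dy=-1->C; (2,6):dx=-5,dy=-9->C; (2,7):dx=-6,dy=-5->C
  (2,8):dx=+3,dy=+4->C; (3,4):dx=+10,dy=+5->C; (3,5):dx=+6,dy=+2->C; (3,6):dx=+3,dy=-6->D
  (3,7):dx=+2,dy=-2->D; (3,8):dx=+11,dy=+7->C; (4,5):dx=-4,dy=-3->C; (4,6):dx=-7,dy=-11->C
  (4,7):dx=-8,dy=-7->C; (4,8):dx=+1,dy=+2->C; (5,6):dx=-3,dy=-8->C; (5,7):dx=-4,dy=-4->C
  (5,8):dx=+5,dy=+5->C; (6,7):dx=-1,dy=+4->D; (6,8):dx=+8,dy=+13->C; (7,8):dx=+9,dy=+9->C
Step 2: C = 23, D = 5, total pairs = 28.
Step 3: tau = (C - D)/(n(n-1)/2) = (23 - 5)/28 = 0.642857.
Step 4: Exact two-sided p-value (enumerate n! = 40320 permutations of y under H0): p = 0.031151.
Step 5: alpha = 0.1. reject H0.

tau_b = 0.6429 (C=23, D=5), p = 0.031151, reject H0.


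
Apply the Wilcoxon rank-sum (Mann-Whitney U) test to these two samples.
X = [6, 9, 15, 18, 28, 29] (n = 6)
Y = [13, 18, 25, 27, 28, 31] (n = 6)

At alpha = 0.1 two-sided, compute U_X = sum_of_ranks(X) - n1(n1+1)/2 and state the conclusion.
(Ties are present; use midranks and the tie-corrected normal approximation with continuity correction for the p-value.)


Step 1: Combine and sort all 12 observations; assign midranks.
sorted (value, group): (6,X), (9,X), (13,Y), (15,X), (18,X), (18,Y), (25,Y), (27,Y), (28,X), (28,Y), (29,X), (31,Y)
ranks: 6->1, 9->2, 13->3, 15->4, 18->5.5, 18->5.5, 25->7, 27->8, 28->9.5, 28->9.5, 29->11, 31->12
Step 2: Rank sum for X: R1 = 1 + 2 + 4 + 5.5 + 9.5 + 11 = 33.
Step 3: U_X = R1 - n1(n1+1)/2 = 33 - 6*7/2 = 33 - 21 = 12.
       U_Y = n1*n2 - U_X = 36 - 12 = 24.
Step 4: Ties are present, so use the tie-corrected normal approximation (with continuity correction) for the p-value.
Step 5: p-value = 0.376804; compare to alpha = 0.1. fail to reject H0.

U_X = 12, p = 0.376804, fail to reject H0 at alpha = 0.1.


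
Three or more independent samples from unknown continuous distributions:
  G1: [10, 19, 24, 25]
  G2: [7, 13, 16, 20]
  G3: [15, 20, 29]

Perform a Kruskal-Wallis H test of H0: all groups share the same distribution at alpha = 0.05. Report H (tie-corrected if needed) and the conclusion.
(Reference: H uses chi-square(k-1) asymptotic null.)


Step 1: Combine all N = 11 observations and assign midranks.
sorted (value, group, rank): (7,G2,1), (10,G1,2), (13,G2,3), (15,G3,4), (16,G2,5), (19,G1,6), (20,G2,7.5), (20,G3,7.5), (24,G1,9), (25,G1,10), (29,G3,11)
Step 2: Sum ranks within each group.
R_1 = 27 (n_1 = 4)
R_2 = 16.5 (n_2 = 4)
R_3 = 22.5 (n_3 = 3)
Step 3: H = 12/(N(N+1)) * sum(R_i^2/n_i) - 3(N+1)
     = 12/(11*12) * (27^2/4 + 16.5^2/4 + 22.5^2/3) - 3*12
     = 0.090909 * 419.062 - 36
     = 2.096591.
Step 4: Ties present; correction factor C = 1 - 6/(11^3 - 11) = 0.995455. Corrected H = 2.096591 / 0.995455 = 2.106164.
Step 5: Under H0, H ~ chi^2(2); p-value = 0.348861.
Step 6: alpha = 0.05. fail to reject H0.

H = 2.1062, df = 2, p = 0.348861, fail to reject H0.


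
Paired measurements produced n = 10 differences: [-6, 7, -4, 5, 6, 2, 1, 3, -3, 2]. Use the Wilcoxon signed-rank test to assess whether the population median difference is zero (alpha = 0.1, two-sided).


Step 1: Drop any zero differences (none here) and take |d_i|.
|d| = [6, 7, 4, 5, 6, 2, 1, 3, 3, 2]
Step 2: Midrank |d_i| (ties get averaged ranks).
ranks: |6|->8.5, |7|->10, |4|->6, |5|->7, |6|->8.5, |2|->2.5, |1|->1, |3|->4.5, |3|->4.5, |2|->2.5
Step 3: Attach original signs; sum ranks with positive sign and with negative sign.
W+ = 10 + 7 + 8.5 + 2.5 + 1 + 4.5 + 2.5 = 36
W- = 8.5 + 6 + 4.5 = 19
(Check: W+ + W- = 55 should equal n(n+1)/2 = 55.)
Step 4: Test statistic W = min(W+, W-) = 19.
Step 5: Ties in |d|, so use the tie-corrected normal approximation.
        E[W] = n(n+1)/4 = 10*11/4 = 27.5.
        Tie groups: |d|=2 (t=2), |d|=3 (t=2), |d|=6 (t=2); sum(t^3 - t) = 18.
        Var[W] = n(n+1)(2n+1)/24 - sum(t^3-t)/48 = 2310/24 - 18/48 = 95.875.
        z = (W - E[W]) / sqrt(Var[W]) = (19 - 27.5) / 9.7916 = -0.8681.
        Two-sided p = 2*Phi(z) = 0.385343.
Step 6: alpha = 0.1. fail to reject H0.

W+ = 36, W- = 19, W = min = 19, p = 0.385343, fail to reject H0.


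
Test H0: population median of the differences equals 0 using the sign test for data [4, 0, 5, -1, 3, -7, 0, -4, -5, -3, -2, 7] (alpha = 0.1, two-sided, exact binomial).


Step 1: Discard zero differences. Original n = 12; n_eff = number of nonzero differences = 10.
Nonzero differences (with sign): +4, +5, -1, +3, -7, -4, -5, -3, -2, +7
Step 2: Count signs: positive = 4, negative = 6.
Step 3: Under H0: P(positive) = 0.5, so the number of positives S ~ Bin(10, 0.5).
Step 4: Two-sided exact p-value = sum of Bin(10,0.5) probabilities at or below the observed probability = 0.753906.
Step 5: alpha = 0.1. fail to reject H0.

n_eff = 10, pos = 4, neg = 6, p = 0.753906, fail to reject H0.


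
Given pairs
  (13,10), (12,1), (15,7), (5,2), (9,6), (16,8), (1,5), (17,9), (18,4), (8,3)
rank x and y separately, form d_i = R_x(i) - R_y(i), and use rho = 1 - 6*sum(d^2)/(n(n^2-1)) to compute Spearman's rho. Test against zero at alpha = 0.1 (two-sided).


Step 1: Rank x and y separately (midranks; no ties here).
rank(x): 13->6, 12->5, 15->7, 5->2, 9->4, 16->8, 1->1, 17->9, 18->10, 8->3
rank(y): 10->10, 1->1, 7->7, 2->2, 6->6, 8->8, 5->5, 9->9, 4->4, 3->3
Step 2: d_i = R_x(i) - R_y(i); compute d_i^2.
  (6-10)^2=16, (5-1)^2=16, (7-7)^2=0, (2-2)^2=0, (4-6)^2=4, (8-8)^2=0, (1-5)^2=16, (9-9)^2=0, (10-4)^2=36, (3-3)^2=0
sum(d^2) = 88.
Step 3: rho = 1 - 6*88 / (10*(10^2 - 1)) = 1 - 528/990 = 0.466667.
Step 4: Under H0, t = rho * sqrt((n-2)/(1-rho^2)) = 1.4924 ~ t(8).
Step 5: Two-sided p-value from the t-distribution with 8 df = 0.173939.
Step 6: alpha = 0.1. fail to reject H0.

rho = 0.4667, p = 0.173939, fail to reject H0 at alpha = 0.1.


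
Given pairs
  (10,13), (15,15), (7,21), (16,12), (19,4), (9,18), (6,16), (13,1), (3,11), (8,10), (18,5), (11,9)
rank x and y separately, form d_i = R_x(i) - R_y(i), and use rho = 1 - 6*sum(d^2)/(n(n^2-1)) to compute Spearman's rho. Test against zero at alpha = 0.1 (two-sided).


Step 1: Rank x and y separately (midranks; no ties here).
rank(x): 10->6, 15->9, 7->3, 16->10, 19->12, 9->5, 6->2, 13->8, 3->1, 8->4, 18->11, 11->7
rank(y): 13->8, 15->9, 21->12, 12->7, 4->2, 18->11, 16->10, 1->1, 11->6, 10->5, 5->3, 9->4
Step 2: d_i = R_x(i) - R_y(i); compute d_i^2.
  (6-8)^2=4, (9-9)^2=0, (3-12)^2=81, (10-7)^2=9, (12-2)^2=100, (5-11)^2=36, (2-10)^2=64, (8-1)^2=49, (1-6)^2=25, (4-5)^2=1, (11-3)^2=64, (7-4)^2=9
sum(d^2) = 442.
Step 3: rho = 1 - 6*442 / (12*(12^2 - 1)) = 1 - 2652/1716 = -0.545455.
Step 4: Under H0, t = rho * sqrt((n-2)/(1-rho^2)) = -2.0580 ~ t(10).
Step 5: Two-sided p-value from the t-distribution with 10 df = 0.066612.
Step 6: alpha = 0.1. reject H0.

rho = -0.5455, p = 0.066612, reject H0 at alpha = 0.1.


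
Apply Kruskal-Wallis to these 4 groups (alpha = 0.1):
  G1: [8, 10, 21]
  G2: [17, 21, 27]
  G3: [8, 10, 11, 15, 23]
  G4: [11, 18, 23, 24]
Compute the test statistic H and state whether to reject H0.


Step 1: Combine all N = 15 observations and assign midranks.
sorted (value, group, rank): (8,G1,1.5), (8,G3,1.5), (10,G1,3.5), (10,G3,3.5), (11,G3,5.5), (11,G4,5.5), (15,G3,7), (17,G2,8), (18,G4,9), (21,G1,10.5), (21,G2,10.5), (23,G3,12.5), (23,G4,12.5), (24,G4,14), (27,G2,15)
Step 2: Sum ranks within each group.
R_1 = 15.5 (n_1 = 3)
R_2 = 33.5 (n_2 = 3)
R_3 = 30 (n_3 = 5)
R_4 = 41 (n_4 = 4)
Step 3: H = 12/(N(N+1)) * sum(R_i^2/n_i) - 3(N+1)
     = 12/(15*16) * (15.5^2/3 + 33.5^2/3 + 30^2/5 + 41^2/4) - 3*16
     = 0.050000 * 1054.42 - 48
     = 4.720833.
Step 4: Ties present; correction factor C = 1 - 30/(15^3 - 15) = 0.991071. Corrected H = 4.720833 / 0.991071 = 4.763363.
Step 5: Under H0, H ~ chi^2(3); p-value = 0.189968.
Step 6: alpha = 0.1. fail to reject H0.

H = 4.7634, df = 3, p = 0.189968, fail to reject H0.


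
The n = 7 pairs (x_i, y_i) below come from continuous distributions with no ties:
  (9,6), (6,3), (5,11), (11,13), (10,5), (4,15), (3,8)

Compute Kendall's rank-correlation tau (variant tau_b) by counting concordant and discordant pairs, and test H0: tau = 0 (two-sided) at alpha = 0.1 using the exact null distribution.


Step 1: Enumerate the 21 unordered pairs (i,j) with i<j and classify each by sign(x_j-x_i) * sign(y_j-y_i).
  (1,2):dx=-3,dy=-3->C; (1,3):dx=-4,dy=+5->D; (1,4):dx=+2,dy=+7->C; (1,5):dx=+1,dy=-1->D
  (1,6):dx=-5,dy=+9->D; (1,7):dx=-6,dy=+2->D; (2,3):dx=-1,dy=+8->D; (2,4):dx=+5,dy=+10->C
  (2,5):dx=+4,dy=+2->C; (2,6):dx=-2,dy=+12->D; (2,7):dx=-3,dy=+5->D; (3,4):dx=+6,dy=+2->C
  (3,5):dx=+5,dy=-6->D; (3,6):dx=-1,dy=+4->D; (3,7):dx=-2,dy=-3->C; (4,5):dx=-1,dy=-8->C
  (4,6):dx=-7,dy=+2->D; (4,7):dx=-8,dy=-5->C; (5,6):dx=-6,dy=+10->D; (5,7):dx=-7,dy=+3->D
  (6,7):dx=-1,dy=-7->C
Step 2: C = 9, D = 12, total pairs = 21.
Step 3: tau = (C - D)/(n(n-1)/2) = (9 - 12)/21 = -0.142857.
Step 4: Exact two-sided p-value (enumerate n! = 5040 permutations of y under H0): p = 0.772619.
Step 5: alpha = 0.1. fail to reject H0.

tau_b = -0.1429 (C=9, D=12), p = 0.772619, fail to reject H0.


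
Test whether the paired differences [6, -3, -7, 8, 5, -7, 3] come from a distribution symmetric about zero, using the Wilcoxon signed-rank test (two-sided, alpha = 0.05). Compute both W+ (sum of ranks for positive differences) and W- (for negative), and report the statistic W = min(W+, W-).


Step 1: Drop any zero differences (none here) and take |d_i|.
|d| = [6, 3, 7, 8, 5, 7, 3]
Step 2: Midrank |d_i| (ties get averaged ranks).
ranks: |6|->4, |3|->1.5, |7|->5.5, |8|->7, |5|->3, |7|->5.5, |3|->1.5
Step 3: Attach original signs; sum ranks with positive sign and with negative sign.
W+ = 4 + 7 + 3 + 1.5 = 15.5
W- = 1.5 + 5.5 + 5.5 = 12.5
(Check: W+ + W- = 28 should equal n(n+1)/2 = 28.)
Step 4: Test statistic W = min(W+, W-) = 12.5.
Step 5: Ties in |d|, so use the tie-corrected normal approximation.
        E[W] = n(n+1)/4 = 7*8/4 = 14.
        Tie groups: |d|=3 (t=2), |d|=7 (t=2); sum(t^3 - t) = 12.
        Var[W] = n(n+1)(2n+1)/24 - sum(t^3-t)/48 = 840/24 - 12/48 = 34.75.
        z = (W - E[W]) / sqrt(Var[W]) = (12.5 - 14) / 5.8949 = -0.2545.
        Two-sided p = 2*Phi(z) = 0.799143.
Step 6: alpha = 0.05. fail to reject H0.

W+ = 15.5, W- = 12.5, W = min = 12.5, p = 0.799143, fail to reject H0.


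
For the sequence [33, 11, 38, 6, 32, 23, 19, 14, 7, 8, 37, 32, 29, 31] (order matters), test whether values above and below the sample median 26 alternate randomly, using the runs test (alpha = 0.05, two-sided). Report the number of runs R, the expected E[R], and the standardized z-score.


Step 1: Compute median = 26; label A = above, B = below.
Labels in order: ABABABBBBBAAAA  (n_A = 7, n_B = 7)
Step 2: Count runs R = 7.
Step 3: Under H0 (random ordering), E[R] = 2*n_A*n_B/(n_A+n_B) + 1 = 2*7*7/14 + 1 = 8.0000.
        Var[R] = 2*n_A*n_B*(2*n_A*n_B - n_A - n_B) / ((n_A+n_B)^2 * (n_A+n_B-1)) = 8232/2548 = 3.2308.
        SD[R] = 1.7974.
Step 4: Continuity-corrected z = (R + 0.5 - E[R]) / SD[R] = (7 + 0.5 - 8.0000) / 1.7974 = -0.2782.
Step 5: Two-sided p-value via normal approximation = 2*(1 - Phi(|z|)) = 0.780879.
Step 6: alpha = 0.05. fail to reject H0.

R = 7, z = -0.2782, p = 0.780879, fail to reject H0.


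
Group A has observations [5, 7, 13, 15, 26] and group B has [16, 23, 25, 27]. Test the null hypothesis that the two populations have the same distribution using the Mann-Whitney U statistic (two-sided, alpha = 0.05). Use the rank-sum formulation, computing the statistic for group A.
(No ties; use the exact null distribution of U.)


Step 1: Combine and sort all 9 observations; assign midranks.
sorted (value, group): (5,X), (7,X), (13,X), (15,X), (16,Y), (23,Y), (25,Y), (26,X), (27,Y)
ranks: 5->1, 7->2, 13->3, 15->4, 16->5, 23->6, 25->7, 26->8, 27->9
Step 2: Rank sum for X: R1 = 1 + 2 + 3 + 4 + 8 = 18.
Step 3: U_X = R1 - n1(n1+1)/2 = 18 - 5*6/2 = 18 - 15 = 3.
       U_Y = n1*n2 - U_X = 20 - 3 = 17.
Step 4: No ties, so the exact null distribution of U (based on enumerating the C(9,5) = 126 equally likely rank assignments) gives the two-sided p-value.
Step 5: p-value = 0.111111; compare to alpha = 0.05. fail to reject H0.

U_X = 3, p = 0.111111, fail to reject H0 at alpha = 0.05.


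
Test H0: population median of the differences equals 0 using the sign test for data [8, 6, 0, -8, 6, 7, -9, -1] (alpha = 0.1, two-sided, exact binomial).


Step 1: Discard zero differences. Original n = 8; n_eff = number of nonzero differences = 7.
Nonzero differences (with sign): +8, +6, -8, +6, +7, -9, -1
Step 2: Count signs: positive = 4, negative = 3.
Step 3: Under H0: P(positive) = 0.5, so the number of positives S ~ Bin(7, 0.5).
Step 4: Two-sided exact p-value = sum of Bin(7,0.5) probabilities at or below the observed probability = 1.000000.
Step 5: alpha = 0.1. fail to reject H0.

n_eff = 7, pos = 4, neg = 3, p = 1.000000, fail to reject H0.


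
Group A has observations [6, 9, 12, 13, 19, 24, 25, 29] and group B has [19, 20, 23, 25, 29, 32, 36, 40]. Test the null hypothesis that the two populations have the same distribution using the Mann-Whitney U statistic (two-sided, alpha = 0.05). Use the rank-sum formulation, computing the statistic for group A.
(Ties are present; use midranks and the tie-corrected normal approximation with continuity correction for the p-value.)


Step 1: Combine and sort all 16 observations; assign midranks.
sorted (value, group): (6,X), (9,X), (12,X), (13,X), (19,X), (19,Y), (20,Y), (23,Y), (24,X), (25,X), (25,Y), (29,X), (29,Y), (32,Y), (36,Y), (40,Y)
ranks: 6->1, 9->2, 12->3, 13->4, 19->5.5, 19->5.5, 20->7, 23->8, 24->9, 25->10.5, 25->10.5, 29->12.5, 29->12.5, 32->14, 36->15, 40->16
Step 2: Rank sum for X: R1 = 1 + 2 + 3 + 4 + 5.5 + 9 + 10.5 + 12.5 = 47.5.
Step 3: U_X = R1 - n1(n1+1)/2 = 47.5 - 8*9/2 = 47.5 - 36 = 11.5.
       U_Y = n1*n2 - U_X = 64 - 11.5 = 52.5.
Step 4: Ties are present, so use the tie-corrected normal approximation (with continuity correction) for the p-value.
Step 5: p-value = 0.035285; compare to alpha = 0.05. reject H0.

U_X = 11.5, p = 0.035285, reject H0 at alpha = 0.05.


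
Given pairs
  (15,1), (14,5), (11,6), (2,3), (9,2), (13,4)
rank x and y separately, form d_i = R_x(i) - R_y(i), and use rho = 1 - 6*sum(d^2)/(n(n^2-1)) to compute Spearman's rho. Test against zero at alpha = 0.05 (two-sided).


Step 1: Rank x and y separately (midranks; no ties here).
rank(x): 15->6, 14->5, 11->3, 2->1, 9->2, 13->4
rank(y): 1->1, 5->5, 6->6, 3->3, 2->2, 4->4
Step 2: d_i = R_x(i) - R_y(i); compute d_i^2.
  (6-1)^2=25, (5-5)^2=0, (3-6)^2=9, (1-3)^2=4, (2-2)^2=0, (4-4)^2=0
sum(d^2) = 38.
Step 3: rho = 1 - 6*38 / (6*(6^2 - 1)) = 1 - 228/210 = -0.085714.
Step 4: Under H0, t = rho * sqrt((n-2)/(1-rho^2)) = -0.1721 ~ t(4).
Step 5: Two-sided p-value from the t-distribution with 4 df = 0.871743.
Step 6: alpha = 0.05. fail to reject H0.

rho = -0.0857, p = 0.871743, fail to reject H0 at alpha = 0.05.


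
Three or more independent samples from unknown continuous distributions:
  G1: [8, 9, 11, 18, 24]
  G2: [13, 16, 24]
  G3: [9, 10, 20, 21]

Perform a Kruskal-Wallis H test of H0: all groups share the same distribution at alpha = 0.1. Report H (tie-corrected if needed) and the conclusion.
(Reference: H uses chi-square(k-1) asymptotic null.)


Step 1: Combine all N = 12 observations and assign midranks.
sorted (value, group, rank): (8,G1,1), (9,G1,2.5), (9,G3,2.5), (10,G3,4), (11,G1,5), (13,G2,6), (16,G2,7), (18,G1,8), (20,G3,9), (21,G3,10), (24,G1,11.5), (24,G2,11.5)
Step 2: Sum ranks within each group.
R_1 = 28 (n_1 = 5)
R_2 = 24.5 (n_2 = 3)
R_3 = 25.5 (n_3 = 4)
Step 3: H = 12/(N(N+1)) * sum(R_i^2/n_i) - 3(N+1)
     = 12/(12*13) * (28^2/5 + 24.5^2/3 + 25.5^2/4) - 3*13
     = 0.076923 * 519.446 - 39
     = 0.957372.
Step 4: Ties present; correction factor C = 1 - 12/(12^3 - 12) = 0.993007. Corrected H = 0.957372 / 0.993007 = 0.964114.
Step 5: Under H0, H ~ chi^2(2); p-value = 0.617512.
Step 6: alpha = 0.1. fail to reject H0.

H = 0.9641, df = 2, p = 0.617512, fail to reject H0.


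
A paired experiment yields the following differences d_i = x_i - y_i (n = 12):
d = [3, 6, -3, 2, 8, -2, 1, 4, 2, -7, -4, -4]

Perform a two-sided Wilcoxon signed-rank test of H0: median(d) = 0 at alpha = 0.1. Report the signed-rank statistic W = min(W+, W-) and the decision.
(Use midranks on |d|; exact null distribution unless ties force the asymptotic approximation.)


Step 1: Drop any zero differences (none here) and take |d_i|.
|d| = [3, 6, 3, 2, 8, 2, 1, 4, 2, 7, 4, 4]
Step 2: Midrank |d_i| (ties get averaged ranks).
ranks: |3|->5.5, |6|->10, |3|->5.5, |2|->3, |8|->12, |2|->3, |1|->1, |4|->8, |2|->3, |7|->11, |4|->8, |4|->8
Step 3: Attach original signs; sum ranks with positive sign and with negative sign.
W+ = 5.5 + 10 + 3 + 12 + 1 + 8 + 3 = 42.5
W- = 5.5 + 3 + 11 + 8 + 8 = 35.5
(Check: W+ + W- = 78 should equal n(n+1)/2 = 78.)
Step 4: Test statistic W = min(W+, W-) = 35.5.
Step 5: Ties in |d|, so use the tie-corrected normal approximation.
        E[W] = n(n+1)/4 = 12*13/4 = 39.
        Tie groups: |d|=2 (t=3), |d|=3 (t=2), |d|=4 (t=3); sum(t^3 - t) = 54.
        Var[W] = n(n+1)(2n+1)/24 - sum(t^3-t)/48 = 3900/24 - 54/48 = 161.375.
        z = (W - E[W]) / sqrt(Var[W]) = (35.5 - 39) / 12.7033 = -0.2755.
        Two-sided p = 2*Phi(z) = 0.782918.
Step 6: alpha = 0.1. fail to reject H0.

W+ = 42.5, W- = 35.5, W = min = 35.5, p = 0.782918, fail to reject H0.


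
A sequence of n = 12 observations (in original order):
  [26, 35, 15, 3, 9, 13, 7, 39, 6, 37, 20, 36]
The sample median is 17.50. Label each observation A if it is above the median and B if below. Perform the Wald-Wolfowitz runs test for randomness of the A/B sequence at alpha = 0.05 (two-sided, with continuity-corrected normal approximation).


Step 1: Compute median = 17.50; label A = above, B = below.
Labels in order: AABBBBBABAAA  (n_A = 6, n_B = 6)
Step 2: Count runs R = 5.
Step 3: Under H0 (random ordering), E[R] = 2*n_A*n_B/(n_A+n_B) + 1 = 2*6*6/12 + 1 = 7.0000.
        Var[R] = 2*n_A*n_B*(2*n_A*n_B - n_A - n_B) / ((n_A+n_B)^2 * (n_A+n_B-1)) = 4320/1584 = 2.7273.
        SD[R] = 1.6514.
Step 4: Continuity-corrected z = (R + 0.5 - E[R]) / SD[R] = (5 + 0.5 - 7.0000) / 1.6514 = -0.9083.
Step 5: Two-sided p-value via normal approximation = 2*(1 - Phi(|z|)) = 0.363722.
Step 6: alpha = 0.05. fail to reject H0.

R = 5, z = -0.9083, p = 0.363722, fail to reject H0.


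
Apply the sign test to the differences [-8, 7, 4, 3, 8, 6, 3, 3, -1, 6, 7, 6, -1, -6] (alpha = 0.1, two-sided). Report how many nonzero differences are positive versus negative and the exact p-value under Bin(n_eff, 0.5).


Step 1: Discard zero differences. Original n = 14; n_eff = number of nonzero differences = 14.
Nonzero differences (with sign): -8, +7, +4, +3, +8, +6, +3, +3, -1, +6, +7, +6, -1, -6
Step 2: Count signs: positive = 10, negative = 4.
Step 3: Under H0: P(positive) = 0.5, so the number of positives S ~ Bin(14, 0.5).
Step 4: Two-sided exact p-value = sum of Bin(14,0.5) probabilities at or below the observed probability = 0.179565.
Step 5: alpha = 0.1. fail to reject H0.

n_eff = 14, pos = 10, neg = 4, p = 0.179565, fail to reject H0.


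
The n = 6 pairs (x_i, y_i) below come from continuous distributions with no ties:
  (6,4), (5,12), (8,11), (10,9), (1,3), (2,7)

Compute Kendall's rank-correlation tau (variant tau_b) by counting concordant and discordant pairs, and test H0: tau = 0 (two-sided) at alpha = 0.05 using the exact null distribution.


Step 1: Enumerate the 15 unordered pairs (i,j) with i<j and classify each by sign(x_j-x_i) * sign(y_j-y_i).
  (1,2):dx=-1,dy=+8->D; (1,3):dx=+2,dy=+7->C; (1,4):dx=+4,dy=+5->C; (1,5):dx=-5,dy=-1->C
  (1,6):dx=-4,dy=+3->D; (2,3):dx=+3,dy=-1->D; (2,4):dx=+5,dy=-3->D; (2,5):dx=-4,dy=-9->C
  (2,6):dx=-3,dy=-5->C; (3,4):dx=+2,dy=-2->D; (3,5):dx=-7,dy=-8->C; (3,6):dx=-6,dy=-4->C
  (4,5):dx=-9,dy=-6->C; (4,6):dx=-8,dy=-2->C; (5,6):dx=+1,dy=+4->C
Step 2: C = 10, D = 5, total pairs = 15.
Step 3: tau = (C - D)/(n(n-1)/2) = (10 - 5)/15 = 0.333333.
Step 4: Exact two-sided p-value (enumerate n! = 720 permutations of y under H0): p = 0.469444.
Step 5: alpha = 0.05. fail to reject H0.

tau_b = 0.3333 (C=10, D=5), p = 0.469444, fail to reject H0.


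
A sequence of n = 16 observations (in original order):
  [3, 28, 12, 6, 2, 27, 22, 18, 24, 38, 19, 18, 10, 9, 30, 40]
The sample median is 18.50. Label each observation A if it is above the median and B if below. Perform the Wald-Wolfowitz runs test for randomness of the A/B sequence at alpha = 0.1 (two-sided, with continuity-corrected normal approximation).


Step 1: Compute median = 18.50; label A = above, B = below.
Labels in order: BABBBAABAAABBBAA  (n_A = 8, n_B = 8)
Step 2: Count runs R = 8.
Step 3: Under H0 (random ordering), E[R] = 2*n_A*n_B/(n_A+n_B) + 1 = 2*8*8/16 + 1 = 9.0000.
        Var[R] = 2*n_A*n_B*(2*n_A*n_B - n_A - n_B) / ((n_A+n_B)^2 * (n_A+n_B-1)) = 14336/3840 = 3.7333.
        SD[R] = 1.9322.
Step 4: Continuity-corrected z = (R + 0.5 - E[R]) / SD[R] = (8 + 0.5 - 9.0000) / 1.9322 = -0.2588.
Step 5: Two-sided p-value via normal approximation = 2*(1 - Phi(|z|)) = 0.795809.
Step 6: alpha = 0.1. fail to reject H0.

R = 8, z = -0.2588, p = 0.795809, fail to reject H0.


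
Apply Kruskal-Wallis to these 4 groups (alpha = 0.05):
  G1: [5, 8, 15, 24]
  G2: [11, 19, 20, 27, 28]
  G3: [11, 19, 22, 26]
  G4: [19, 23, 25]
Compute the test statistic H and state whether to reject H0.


Step 1: Combine all N = 16 observations and assign midranks.
sorted (value, group, rank): (5,G1,1), (8,G1,2), (11,G2,3.5), (11,G3,3.5), (15,G1,5), (19,G2,7), (19,G3,7), (19,G4,7), (20,G2,9), (22,G3,10), (23,G4,11), (24,G1,12), (25,G4,13), (26,G3,14), (27,G2,15), (28,G2,16)
Step 2: Sum ranks within each group.
R_1 = 20 (n_1 = 4)
R_2 = 50.5 (n_2 = 5)
R_3 = 34.5 (n_3 = 4)
R_4 = 31 (n_4 = 3)
Step 3: H = 12/(N(N+1)) * sum(R_i^2/n_i) - 3(N+1)
     = 12/(16*17) * (20^2/4 + 50.5^2/5 + 34.5^2/4 + 31^2/3) - 3*17
     = 0.044118 * 1227.95 - 51
     = 3.174081.
Step 4: Ties present; correction factor C = 1 - 30/(16^3 - 16) = 0.992647. Corrected H = 3.174081 / 0.992647 = 3.197593.
Step 5: Under H0, H ~ chi^2(3); p-value = 0.362152.
Step 6: alpha = 0.05. fail to reject H0.

H = 3.1976, df = 3, p = 0.362152, fail to reject H0.


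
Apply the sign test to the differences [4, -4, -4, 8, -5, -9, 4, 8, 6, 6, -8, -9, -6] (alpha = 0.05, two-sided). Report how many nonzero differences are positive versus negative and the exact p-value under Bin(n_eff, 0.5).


Step 1: Discard zero differences. Original n = 13; n_eff = number of nonzero differences = 13.
Nonzero differences (with sign): +4, -4, -4, +8, -5, -9, +4, +8, +6, +6, -8, -9, -6
Step 2: Count signs: positive = 6, negative = 7.
Step 3: Under H0: P(positive) = 0.5, so the number of positives S ~ Bin(13, 0.5).
Step 4: Two-sided exact p-value = sum of Bin(13,0.5) probabilities at or below the observed probability = 1.000000.
Step 5: alpha = 0.05. fail to reject H0.

n_eff = 13, pos = 6, neg = 7, p = 1.000000, fail to reject H0.


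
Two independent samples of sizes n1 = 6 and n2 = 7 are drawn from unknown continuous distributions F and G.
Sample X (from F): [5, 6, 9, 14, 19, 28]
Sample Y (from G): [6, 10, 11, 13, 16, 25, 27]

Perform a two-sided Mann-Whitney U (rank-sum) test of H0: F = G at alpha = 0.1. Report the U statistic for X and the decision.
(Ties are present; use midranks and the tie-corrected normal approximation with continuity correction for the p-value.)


Step 1: Combine and sort all 13 observations; assign midranks.
sorted (value, group): (5,X), (6,X), (6,Y), (9,X), (10,Y), (11,Y), (13,Y), (14,X), (16,Y), (19,X), (25,Y), (27,Y), (28,X)
ranks: 5->1, 6->2.5, 6->2.5, 9->4, 10->5, 11->6, 13->7, 14->8, 16->9, 19->10, 25->11, 27->12, 28->13
Step 2: Rank sum for X: R1 = 1 + 2.5 + 4 + 8 + 10 + 13 = 38.5.
Step 3: U_X = R1 - n1(n1+1)/2 = 38.5 - 6*7/2 = 38.5 - 21 = 17.5.
       U_Y = n1*n2 - U_X = 42 - 17.5 = 24.5.
Step 4: Ties are present, so use the tie-corrected normal approximation (with continuity correction) for the p-value.
Step 5: p-value = 0.667806; compare to alpha = 0.1. fail to reject H0.

U_X = 17.5, p = 0.667806, fail to reject H0 at alpha = 0.1.


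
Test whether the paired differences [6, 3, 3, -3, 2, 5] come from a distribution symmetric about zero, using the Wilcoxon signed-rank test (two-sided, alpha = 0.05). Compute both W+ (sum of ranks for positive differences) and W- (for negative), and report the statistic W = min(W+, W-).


Step 1: Drop any zero differences (none here) and take |d_i|.
|d| = [6, 3, 3, 3, 2, 5]
Step 2: Midrank |d_i| (ties get averaged ranks).
ranks: |6|->6, |3|->3, |3|->3, |3|->3, |2|->1, |5|->5
Step 3: Attach original signs; sum ranks with positive sign and with negative sign.
W+ = 6 + 3 + 3 + 1 + 5 = 18
W- = 3 = 3
(Check: W+ + W- = 21 should equal n(n+1)/2 = 21.)
Step 4: Test statistic W = min(W+, W-) = 3.
Step 5: Ties in |d|, so use the tie-corrected normal approximation.
        E[W] = n(n+1)/4 = 6*7/4 = 10.5.
        Tie groups: |d|=3 (t=3); sum(t^3 - t) = 24.
        Var[W] = n(n+1)(2n+1)/24 - sum(t^3-t)/48 = 546/24 - 24/48 = 22.25.
        z = (W - E[W]) / sqrt(Var[W]) = (3 - 10.5) / 4.7170 = -1.5900.
        Two-sided p = 2*Phi(z) = 0.111836.
Step 6: alpha = 0.05. fail to reject H0.

W+ = 18, W- = 3, W = min = 3, p = 0.111836, fail to reject H0.


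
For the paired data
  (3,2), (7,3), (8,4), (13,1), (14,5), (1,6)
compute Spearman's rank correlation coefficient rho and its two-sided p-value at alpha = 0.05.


Step 1: Rank x and y separately (midranks; no ties here).
rank(x): 3->2, 7->3, 8->4, 13->5, 14->6, 1->1
rank(y): 2->2, 3->3, 4->4, 1->1, 5->5, 6->6
Step 2: d_i = R_x(i) - R_y(i); compute d_i^2.
  (2-2)^2=0, (3-3)^2=0, (4-4)^2=0, (5-1)^2=16, (6-5)^2=1, (1-6)^2=25
sum(d^2) = 42.
Step 3: rho = 1 - 6*42 / (6*(6^2 - 1)) = 1 - 252/210 = -0.200000.
Step 4: Under H0, t = rho * sqrt((n-2)/(1-rho^2)) = -0.4082 ~ t(4).
Step 5: Two-sided p-value from the t-distribution with 4 df = 0.704000.
Step 6: alpha = 0.05. fail to reject H0.

rho = -0.2000, p = 0.704000, fail to reject H0 at alpha = 0.05.


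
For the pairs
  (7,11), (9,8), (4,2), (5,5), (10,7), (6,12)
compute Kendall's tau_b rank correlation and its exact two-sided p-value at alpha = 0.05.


Step 1: Enumerate the 15 unordered pairs (i,j) with i<j and classify each by sign(x_j-x_i) * sign(y_j-y_i).
  (1,2):dx=+2,dy=-3->D; (1,3):dx=-3,dy=-9->C; (1,4):dx=-2,dy=-6->C; (1,5):dx=+3,dy=-4->D
  (1,6):dx=-1,dy=+1->D; (2,3):dx=-5,dy=-6->C; (2,4):dx=-4,dy=-3->C; (2,5):dx=+1,dy=-1->D
  (2,6):dx=-3,dy=+4->D; (3,4):dx=+1,dy=+3->C; (3,5):dx=+6,dy=+5->C; (3,6):dx=+2,dy=+10->C
  (4,5):dx=+5,dy=+2->C; (4,6):dx=+1,dy=+7->C; (5,6):dx=-4,dy=+5->D
Step 2: C = 9, D = 6, total pairs = 15.
Step 3: tau = (C - D)/(n(n-1)/2) = (9 - 6)/15 = 0.200000.
Step 4: Exact two-sided p-value (enumerate n! = 720 permutations of y under H0): p = 0.719444.
Step 5: alpha = 0.05. fail to reject H0.

tau_b = 0.2000 (C=9, D=6), p = 0.719444, fail to reject H0.


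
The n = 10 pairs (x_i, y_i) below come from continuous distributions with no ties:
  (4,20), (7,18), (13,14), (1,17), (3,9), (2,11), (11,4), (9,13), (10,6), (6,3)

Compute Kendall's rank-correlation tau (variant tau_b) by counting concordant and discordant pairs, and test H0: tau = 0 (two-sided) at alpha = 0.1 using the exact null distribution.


Step 1: Enumerate the 45 unordered pairs (i,j) with i<j and classify each by sign(x_j-x_i) * sign(y_j-y_i).
  (1,2):dx=+3,dy=-2->D; (1,3):dx=+9,dy=-6->D; (1,4):dx=-3,dy=-3->C; (1,5):dx=-1,dy=-11->C
  (1,6):dx=-2,dy=-9->C; (1,7):dx=+7,dy=-16->D; (1,8):dx=+5,dy=-7->D; (1,9):dx=+6,dy=-14->D
  (1,10):dx=+2,dy=-17->D; (2,3):dx=+6,dy=-4->D; (2,4):dx=-6,dy=-1->C; (2,5):dx=-4,dy=-9->C
  (2,6):dx=-5,dy=-7->C; (2,7):dx=+4,dy=-14->D; (2,8):dx=+2,dy=-5->D; (2,9):dx=+3,dy=-12->D
  (2,10):dx=-1,dy=-15->C; (3,4):dx=-12,dy=+3->D; (3,5):dx=-10,dy=-5->C; (3,6):dx=-11,dy=-3->C
  (3,7):dx=-2,dy=-10->C; (3,8):dx=-4,dy=-1->C; (3,9):dx=-3,dy=-8->C; (3,10):dx=-7,dy=-11->C
  (4,5):dx=+2,dy=-8->D; (4,6):dx=+1,dy=-6->D; (4,7):dx=+10,dy=-13->D; (4,8):dx=+8,dy=-4->D
  (4,9):dx=+9,dy=-11->D; (4,10):dx=+5,dy=-14->D; (5,6):dx=-1,dy=+2->D; (5,7):dx=+8,dy=-5->D
  (5,8):dx=+6,dy=+4->C; (5,9):dx=+7,dy=-3->D; (5,10):dx=+3,dy=-6->D; (6,7):dx=+9,dy=-7->D
  (6,8):dx=+7,dy=+2->C; (6,9):dx=+8,dy=-5->D; (6,10):dx=+4,dy=-8->D; (7,8):dx=-2,dy=+9->D
  (7,9):dx=-1,dy=+2->D; (7,10):dx=-5,dy=-1->C; (8,9):dx=+1,dy=-7->D; (8,10):dx=-3,dy=-10->C
  (9,10):dx=-4,dy=-3->C
Step 2: C = 18, D = 27, total pairs = 45.
Step 3: tau = (C - D)/(n(n-1)/2) = (18 - 27)/45 = -0.200000.
Step 4: Exact two-sided p-value (enumerate n! = 3628800 permutations of y under H0): p = 0.484313.
Step 5: alpha = 0.1. fail to reject H0.

tau_b = -0.2000 (C=18, D=27), p = 0.484313, fail to reject H0.


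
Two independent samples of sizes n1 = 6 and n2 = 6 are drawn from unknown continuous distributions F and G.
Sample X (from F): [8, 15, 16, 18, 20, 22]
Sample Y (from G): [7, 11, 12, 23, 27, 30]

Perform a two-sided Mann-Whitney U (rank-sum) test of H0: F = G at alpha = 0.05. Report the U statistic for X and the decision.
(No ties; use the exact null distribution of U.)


Step 1: Combine and sort all 12 observations; assign midranks.
sorted (value, group): (7,Y), (8,X), (11,Y), (12,Y), (15,X), (16,X), (18,X), (20,X), (22,X), (23,Y), (27,Y), (30,Y)
ranks: 7->1, 8->2, 11->3, 12->4, 15->5, 16->6, 18->7, 20->8, 22->9, 23->10, 27->11, 30->12
Step 2: Rank sum for X: R1 = 2 + 5 + 6 + 7 + 8 + 9 = 37.
Step 3: U_X = R1 - n1(n1+1)/2 = 37 - 6*7/2 = 37 - 21 = 16.
       U_Y = n1*n2 - U_X = 36 - 16 = 20.
Step 4: No ties, so the exact null distribution of U (based on enumerating the C(12,6) = 924 equally likely rank assignments) gives the two-sided p-value.
Step 5: p-value = 0.818182; compare to alpha = 0.05. fail to reject H0.

U_X = 16, p = 0.818182, fail to reject H0 at alpha = 0.05.


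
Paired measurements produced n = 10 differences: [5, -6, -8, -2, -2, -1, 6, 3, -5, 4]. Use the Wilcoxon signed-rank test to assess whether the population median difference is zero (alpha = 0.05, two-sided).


Step 1: Drop any zero differences (none here) and take |d_i|.
|d| = [5, 6, 8, 2, 2, 1, 6, 3, 5, 4]
Step 2: Midrank |d_i| (ties get averaged ranks).
ranks: |5|->6.5, |6|->8.5, |8|->10, |2|->2.5, |2|->2.5, |1|->1, |6|->8.5, |3|->4, |5|->6.5, |4|->5
Step 3: Attach original signs; sum ranks with positive sign and with negative sign.
W+ = 6.5 + 8.5 + 4 + 5 = 24
W- = 8.5 + 10 + 2.5 + 2.5 + 1 + 6.5 = 31
(Check: W+ + W- = 55 should equal n(n+1)/2 = 55.)
Step 4: Test statistic W = min(W+, W-) = 24.
Step 5: Ties in |d|, so use the tie-corrected normal approximation.
        E[W] = n(n+1)/4 = 10*11/4 = 27.5.
        Tie groups: |d|=2 (t=2), |d|=5 (t=2), |d|=6 (t=2); sum(t^3 - t) = 18.
        Var[W] = n(n+1)(2n+1)/24 - sum(t^3-t)/48 = 2310/24 - 18/48 = 95.875.
        z = (W - E[W]) / sqrt(Var[W]) = (24 - 27.5) / 9.7916 = -0.3575.
        Two-sided p = 2*Phi(z) = 0.720755.
Step 6: alpha = 0.05. fail to reject H0.

W+ = 24, W- = 31, W = min = 24, p = 0.720755, fail to reject H0.


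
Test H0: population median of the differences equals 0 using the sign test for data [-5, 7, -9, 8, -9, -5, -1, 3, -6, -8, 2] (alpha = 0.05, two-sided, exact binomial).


Step 1: Discard zero differences. Original n = 11; n_eff = number of nonzero differences = 11.
Nonzero differences (with sign): -5, +7, -9, +8, -9, -5, -1, +3, -6, -8, +2
Step 2: Count signs: positive = 4, negative = 7.
Step 3: Under H0: P(positive) = 0.5, so the number of positives S ~ Bin(11, 0.5).
Step 4: Two-sided exact p-value = sum of Bin(11,0.5) probabilities at or below the observed probability = 0.548828.
Step 5: alpha = 0.05. fail to reject H0.

n_eff = 11, pos = 4, neg = 7, p = 0.548828, fail to reject H0.


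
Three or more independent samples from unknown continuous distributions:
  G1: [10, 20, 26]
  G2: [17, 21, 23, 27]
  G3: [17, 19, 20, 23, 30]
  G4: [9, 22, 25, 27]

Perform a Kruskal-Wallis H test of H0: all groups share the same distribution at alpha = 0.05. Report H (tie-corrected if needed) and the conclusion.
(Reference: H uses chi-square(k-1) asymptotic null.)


Step 1: Combine all N = 16 observations and assign midranks.
sorted (value, group, rank): (9,G4,1), (10,G1,2), (17,G2,3.5), (17,G3,3.5), (19,G3,5), (20,G1,6.5), (20,G3,6.5), (21,G2,8), (22,G4,9), (23,G2,10.5), (23,G3,10.5), (25,G4,12), (26,G1,13), (27,G2,14.5), (27,G4,14.5), (30,G3,16)
Step 2: Sum ranks within each group.
R_1 = 21.5 (n_1 = 3)
R_2 = 36.5 (n_2 = 4)
R_3 = 41.5 (n_3 = 5)
R_4 = 36.5 (n_4 = 4)
Step 3: H = 12/(N(N+1)) * sum(R_i^2/n_i) - 3(N+1)
     = 12/(16*17) * (21.5^2/3 + 36.5^2/4 + 41.5^2/5 + 36.5^2/4) - 3*17
     = 0.044118 * 1164.66 - 51
     = 0.381985.
Step 4: Ties present; correction factor C = 1 - 24/(16^3 - 16) = 0.994118. Corrected H = 0.381985 / 0.994118 = 0.384246.
Step 5: Under H0, H ~ chi^2(3); p-value = 0.943477.
Step 6: alpha = 0.05. fail to reject H0.

H = 0.3842, df = 3, p = 0.943477, fail to reject H0.


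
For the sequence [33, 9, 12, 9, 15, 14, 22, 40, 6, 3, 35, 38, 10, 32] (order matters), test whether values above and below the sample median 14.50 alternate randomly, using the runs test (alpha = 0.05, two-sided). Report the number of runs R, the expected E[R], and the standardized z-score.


Step 1: Compute median = 14.50; label A = above, B = below.
Labels in order: ABBBABAABBAABA  (n_A = 7, n_B = 7)
Step 2: Count runs R = 9.
Step 3: Under H0 (random ordering), E[R] = 2*n_A*n_B/(n_A+n_B) + 1 = 2*7*7/14 + 1 = 8.0000.
        Var[R] = 2*n_A*n_B*(2*n_A*n_B - n_A - n_B) / ((n_A+n_B)^2 * (n_A+n_B-1)) = 8232/2548 = 3.2308.
        SD[R] = 1.7974.
Step 4: Continuity-corrected z = (R - 0.5 - E[R]) / SD[R] = (9 - 0.5 - 8.0000) / 1.7974 = 0.2782.
Step 5: Two-sided p-value via normal approximation = 2*(1 - Phi(|z|)) = 0.780879.
Step 6: alpha = 0.05. fail to reject H0.

R = 9, z = 0.2782, p = 0.780879, fail to reject H0.


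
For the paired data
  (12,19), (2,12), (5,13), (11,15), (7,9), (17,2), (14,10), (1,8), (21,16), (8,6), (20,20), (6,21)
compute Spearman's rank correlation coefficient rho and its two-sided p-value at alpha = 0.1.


Step 1: Rank x and y separately (midranks; no ties here).
rank(x): 12->8, 2->2, 5->3, 11->7, 7->5, 17->10, 14->9, 1->1, 21->12, 8->6, 20->11, 6->4
rank(y): 19->10, 12->6, 13->7, 15->8, 9->4, 2->1, 10->5, 8->3, 16->9, 6->2, 20->11, 21->12
Step 2: d_i = R_x(i) - R_y(i); compute d_i^2.
  (8-10)^2=4, (2-6)^2=16, (3-7)^2=16, (7-8)^2=1, (5-4)^2=1, (10-1)^2=81, (9-5)^2=16, (1-3)^2=4, (12-9)^2=9, (6-2)^2=16, (11-11)^2=0, (4-12)^2=64
sum(d^2) = 228.
Step 3: rho = 1 - 6*228 / (12*(12^2 - 1)) = 1 - 1368/1716 = 0.202797.
Step 4: Under H0, t = rho * sqrt((n-2)/(1-rho^2)) = 0.6549 ~ t(10).
Step 5: Two-sided p-value from the t-distribution with 10 df = 0.527302.
Step 6: alpha = 0.1. fail to reject H0.

rho = 0.2028, p = 0.527302, fail to reject H0 at alpha = 0.1.


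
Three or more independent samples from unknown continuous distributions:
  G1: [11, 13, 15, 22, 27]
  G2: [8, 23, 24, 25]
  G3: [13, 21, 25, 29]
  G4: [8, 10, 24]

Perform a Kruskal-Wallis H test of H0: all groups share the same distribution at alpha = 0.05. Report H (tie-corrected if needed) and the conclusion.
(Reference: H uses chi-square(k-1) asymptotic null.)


Step 1: Combine all N = 16 observations and assign midranks.
sorted (value, group, rank): (8,G2,1.5), (8,G4,1.5), (10,G4,3), (11,G1,4), (13,G1,5.5), (13,G3,5.5), (15,G1,7), (21,G3,8), (22,G1,9), (23,G2,10), (24,G2,11.5), (24,G4,11.5), (25,G2,13.5), (25,G3,13.5), (27,G1,15), (29,G3,16)
Step 2: Sum ranks within each group.
R_1 = 40.5 (n_1 = 5)
R_2 = 36.5 (n_2 = 4)
R_3 = 43 (n_3 = 4)
R_4 = 16 (n_4 = 3)
Step 3: H = 12/(N(N+1)) * sum(R_i^2/n_i) - 3(N+1)
     = 12/(16*17) * (40.5^2/5 + 36.5^2/4 + 43^2/4 + 16^2/3) - 3*17
     = 0.044118 * 1208.7 - 51
     = 2.324816.
Step 4: Ties present; correction factor C = 1 - 24/(16^3 - 16) = 0.994118. Corrected H = 2.324816 / 0.994118 = 2.338572.
Step 5: Under H0, H ~ chi^2(3); p-value = 0.505172.
Step 6: alpha = 0.05. fail to reject H0.

H = 2.3386, df = 3, p = 0.505172, fail to reject H0.


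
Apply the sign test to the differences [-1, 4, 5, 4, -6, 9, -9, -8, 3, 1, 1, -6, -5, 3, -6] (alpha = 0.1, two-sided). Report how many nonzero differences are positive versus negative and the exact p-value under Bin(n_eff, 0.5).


Step 1: Discard zero differences. Original n = 15; n_eff = number of nonzero differences = 15.
Nonzero differences (with sign): -1, +4, +5, +4, -6, +9, -9, -8, +3, +1, +1, -6, -5, +3, -6
Step 2: Count signs: positive = 8, negative = 7.
Step 3: Under H0: P(positive) = 0.5, so the number of positives S ~ Bin(15, 0.5).
Step 4: Two-sided exact p-value = sum of Bin(15,0.5) probabilities at or below the observed probability = 1.000000.
Step 5: alpha = 0.1. fail to reject H0.

n_eff = 15, pos = 8, neg = 7, p = 1.000000, fail to reject H0.


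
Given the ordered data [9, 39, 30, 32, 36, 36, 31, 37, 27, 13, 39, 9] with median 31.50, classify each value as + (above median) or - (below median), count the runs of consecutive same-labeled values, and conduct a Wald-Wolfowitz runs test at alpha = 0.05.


Step 1: Compute median = 31.50; label A = above, B = below.
Labels in order: BABAAABABBAB  (n_A = 6, n_B = 6)
Step 2: Count runs R = 9.
Step 3: Under H0 (random ordering), E[R] = 2*n_A*n_B/(n_A+n_B) + 1 = 2*6*6/12 + 1 = 7.0000.
        Var[R] = 2*n_A*n_B*(2*n_A*n_B - n_A - n_B) / ((n_A+n_B)^2 * (n_A+n_B-1)) = 4320/1584 = 2.7273.
        SD[R] = 1.6514.
Step 4: Continuity-corrected z = (R - 0.5 - E[R]) / SD[R] = (9 - 0.5 - 7.0000) / 1.6514 = 0.9083.
Step 5: Two-sided p-value via normal approximation = 2*(1 - Phi(|z|)) = 0.363722.
Step 6: alpha = 0.05. fail to reject H0.

R = 9, z = 0.9083, p = 0.363722, fail to reject H0.
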